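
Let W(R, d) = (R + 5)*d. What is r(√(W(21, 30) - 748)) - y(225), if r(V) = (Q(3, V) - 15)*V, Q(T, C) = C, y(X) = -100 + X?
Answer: -93 - 60*√2 ≈ -177.85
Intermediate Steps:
W(R, d) = d*(5 + R) (W(R, d) = (5 + R)*d = d*(5 + R))
r(V) = V*(-15 + V) (r(V) = (V - 15)*V = (-15 + V)*V = V*(-15 + V))
r(√(W(21, 30) - 748)) - y(225) = √(30*(5 + 21) - 748)*(-15 + √(30*(5 + 21) - 748)) - (-100 + 225) = √(30*26 - 748)*(-15 + √(30*26 - 748)) - 1*125 = √(780 - 748)*(-15 + √(780 - 748)) - 125 = √32*(-15 + √32) - 125 = (4*√2)*(-15 + 4*√2) - 125 = 4*√2*(-15 + 4*√2) - 125 = -125 + 4*√2*(-15 + 4*√2)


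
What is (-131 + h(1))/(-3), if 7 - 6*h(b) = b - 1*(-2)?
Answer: 391/9 ≈ 43.444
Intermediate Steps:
h(b) = ⅚ - b/6 (h(b) = 7/6 - (b - 1*(-2))/6 = 7/6 - (b + 2)/6 = 7/6 - (2 + b)/6 = 7/6 + (-⅓ - b/6) = ⅚ - b/6)
(-131 + h(1))/(-3) = (-131 + (⅚ - ⅙*1))/(-3) = (-131 + (⅚ - ⅙))*(-⅓) = (-131 + ⅔)*(-⅓) = -391/3*(-⅓) = 391/9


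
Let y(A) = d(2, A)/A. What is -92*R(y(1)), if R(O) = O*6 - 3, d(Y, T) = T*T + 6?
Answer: -3588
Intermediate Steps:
d(Y, T) = 6 + T² (d(Y, T) = T² + 6 = 6 + T²)
y(A) = (6 + A²)/A
R(O) = -3 + 6*O (R(O) = 6*O - 3 = -3 + 6*O)
-92*R(y(1)) = -92*(-3 + 6*(1 + 6/1)) = -92*(-3 + 6*(1 + 6*1)) = -92*(-3 + 6*(1 + 6)) = -92*(-3 + 6*7) = -92*(-3 + 42) = -92*39 = -3588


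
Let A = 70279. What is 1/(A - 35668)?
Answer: 1/34611 ≈ 2.8893e-5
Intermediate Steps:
1/(A - 35668) = 1/(70279 - 35668) = 1/34611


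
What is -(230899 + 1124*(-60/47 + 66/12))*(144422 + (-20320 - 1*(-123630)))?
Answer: -2743722817644/47 ≈ -5.8377e+10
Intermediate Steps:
-(230899 + 1124*(-60/47 + 66/12))*(144422 + (-20320 - 1*(-123630))) = -(230899 + 1124*(-60*1/47 + 66*(1/12)))*(144422 + (-20320 + 123630)) = -(230899 + 1124*(-60/47 + 11/2))*(144422 + 103310) = -(230899 + 1124*(397/94))*247732 = -(230899 + 223114/47)*247732 = -11075367*247732/47 = -1*2743722817644/47 = -2743722817644/47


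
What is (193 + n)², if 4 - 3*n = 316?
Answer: 7921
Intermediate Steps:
n = -104 (n = 4/3 - ⅓*316 = 4/3 - 316/3 = -104)
(193 + n)² = (193 - 104)² = 89² = 7921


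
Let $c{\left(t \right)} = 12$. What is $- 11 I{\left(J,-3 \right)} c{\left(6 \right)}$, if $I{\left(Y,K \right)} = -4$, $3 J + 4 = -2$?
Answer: $528$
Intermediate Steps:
$J = -2$ ($J = - \frac{4}{3} + \frac{1}{3} \left(-2\right) = - \frac{4}{3} - \frac{2}{3} = -2$)
$- 11 I{\left(J,-3 \right)} c{\left(6 \right)} = \left(-11\right) \left(-4\right) 12 = 44 \cdot 12 = 528$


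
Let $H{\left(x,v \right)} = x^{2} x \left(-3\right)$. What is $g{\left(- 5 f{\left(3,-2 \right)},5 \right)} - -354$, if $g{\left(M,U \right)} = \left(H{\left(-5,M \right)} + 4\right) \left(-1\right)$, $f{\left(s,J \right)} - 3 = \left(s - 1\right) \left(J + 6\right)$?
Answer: $-25$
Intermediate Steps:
$H{\left(x,v \right)} = - 3 x^{3}$ ($H{\left(x,v \right)} = x^{3} \left(-3\right) = - 3 x^{3}$)
$f{\left(s,J \right)} = 3 + \left(-1 + s\right) \left(6 + J\right)$ ($f{\left(s,J \right)} = 3 + \left(s - 1\right) \left(J + 6\right) = 3 + \left(-1 + s\right) \left(6 + J\right)$)
$g{\left(M,U \right)} = -379$ ($g{\left(M,U \right)} = \left(- 3 \left(-5\right)^{3} + 4\right) \left(-1\right) = \left(\left(-3\right) \left(-125\right) + 4\right) \left(-1\right) = \left(375 + 4\right) \left(-1\right) = 379 \left(-1\right) = -379$)
$g{\left(- 5 f{\left(3,-2 \right)},5 \right)} - -354 = -379 - -354 = -379 + 354 = -25$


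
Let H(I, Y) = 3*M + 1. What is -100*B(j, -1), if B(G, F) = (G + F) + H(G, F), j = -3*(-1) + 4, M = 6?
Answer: -2500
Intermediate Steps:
H(I, Y) = 19 (H(I, Y) = 3*6 + 1 = 18 + 1 = 19)
j = 7 (j = 3 + 4 = 7)
B(G, F) = 19 + F + G (B(G, F) = (G + F) + 19 = (F + G) + 19 = 19 + F + G)
-100*B(j, -1) = -100*(19 - 1 + 7) = -100*25 = -2500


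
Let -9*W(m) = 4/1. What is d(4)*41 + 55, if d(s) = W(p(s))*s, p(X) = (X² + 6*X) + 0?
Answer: -161/9 ≈ -17.889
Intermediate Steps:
p(X) = X² + 6*X
W(m) = -4/9 (W(m) = -4/(9*1) = -4/9)
d(s) = -4*s/9
d(4)*41 + 55 = -4/9*4*41 + 55 = -16/9*41 + 55 = -656/9 + 55 = -161/9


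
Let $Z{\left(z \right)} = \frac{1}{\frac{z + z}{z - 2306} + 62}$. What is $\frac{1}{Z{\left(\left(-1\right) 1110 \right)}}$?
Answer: $\frac{53503}{854} \approx 62.65$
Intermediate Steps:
$Z{\left(z \right)} = \frac{1}{62 + \frac{2 z}{-2306 + z}}$ ($Z{\left(z \right)} = \frac{1}{\frac{2 z}{-2306 + z} + 62} = \frac{1}{62 + \frac{2 z}{-2306 + z}}$)
$\frac{1}{Z{\left(\left(-1\right) 1110 \right)}} = \frac{1}{\frac{1}{4} \frac{1}{-35743 + 16 \left(\left(-1\right) 1110\right)} \left(-2306 - 1110\right)} = \frac{1}{\frac{1}{4} \frac{1}{-35743 + 16 \left(-1110\right)} \left(-2306 - 1110\right)} = \frac{1}{\frac{1}{4} \frac{1}{-35743 - 17760} \left(-3416\right)} = \frac{1}{\frac{1}{4} \frac{1}{-53503} \left(-3416\right)} = \frac{1}{\frac{1}{4} \left(- \frac{1}{53503}\right) \left(-3416\right)} = \frac{1}{\frac{854}{53503}} = \frac{53503}{854}$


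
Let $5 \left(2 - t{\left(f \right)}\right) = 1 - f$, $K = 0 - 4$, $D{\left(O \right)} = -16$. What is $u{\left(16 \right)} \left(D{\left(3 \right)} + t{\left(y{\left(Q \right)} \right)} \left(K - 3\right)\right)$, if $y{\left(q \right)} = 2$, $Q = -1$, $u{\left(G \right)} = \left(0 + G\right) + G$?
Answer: $- \frac{5024}{5} \approx -1004.8$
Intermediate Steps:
$u{\left(G \right)} = 2 G$ ($u{\left(G \right)} = G + G = 2 G$)
$K = -4$ ($K = 0 - 4 = -4$)
$t{\left(f \right)} = \frac{9}{5} + \frac{f}{5}$ ($t{\left(f \right)} = 2 - \frac{1 - f}{5} = 2 + \left(- \frac{1}{5} + \frac{f}{5}\right) = \frac{9}{5} + \frac{f}{5}$)
$u{\left(16 \right)} \left(D{\left(3 \right)} + t{\left(y{\left(Q \right)} \right)} \left(K - 3\right)\right) = 2 \cdot 16 \left(-16 + \left(\frac{9}{5} + \frac{1}{5} \cdot 2\right) \left(-4 - 3\right)\right) = 32 \left(-16 + \left(\frac{9}{5} + \frac{2}{5}\right) \left(-7\right)\right) = 32 \left(-16 + \frac{11}{5} \left(-7\right)\right) = 32 \left(-16 - \frac{77}{5}\right) = 32 \left(- \frac{157}{5}\right) = - \frac{5024}{5}$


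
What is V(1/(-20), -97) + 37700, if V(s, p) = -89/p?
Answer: 3656989/97 ≈ 37701.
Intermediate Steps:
V(1/(-20), -97) + 37700 = -89/(-97) + 37700 = -89*(-1/97) + 37700 = 89/97 + 37700 = 3656989/97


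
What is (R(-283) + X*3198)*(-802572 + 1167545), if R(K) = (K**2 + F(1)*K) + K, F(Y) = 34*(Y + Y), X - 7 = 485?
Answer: 596357852594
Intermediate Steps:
X = 492 (X = 7 + 485 = 492)
F(Y) = 68*Y (F(Y) = 34*(2*Y) = 68*Y)
R(K) = K**2 + 69*K (R(K) = (K**2 + (68*1)*K) + K = (K**2 + 68*K) + K = K**2 + 69*K)
(R(-283) + X*3198)*(-802572 + 1167545) = (-283*(69 - 283) + 492*3198)*(-802572 + 1167545) = (-283*(-214) + 1573416)*364973 = (60562 + 1573416)*364973 = 1633978*364973 = 596357852594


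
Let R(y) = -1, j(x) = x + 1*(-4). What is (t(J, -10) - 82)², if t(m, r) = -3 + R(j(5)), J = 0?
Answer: 7396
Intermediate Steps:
j(x) = -4 + x (j(x) = x - 4 = -4 + x)
t(m, r) = -4 (t(m, r) = -3 - 1 = -4)
(t(J, -10) - 82)² = (-4 - 82)² = (-86)² = 7396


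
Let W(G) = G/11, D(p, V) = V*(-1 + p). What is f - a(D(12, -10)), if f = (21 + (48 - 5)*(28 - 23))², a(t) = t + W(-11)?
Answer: 55807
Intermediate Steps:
W(G) = G/11 (W(G) = G*(1/11) = G/11)
a(t) = -1 + t (a(t) = t + (1/11)*(-11) = t - 1 = -1 + t)
f = 55696 (f = (21 + 43*5)² = (21 + 215)² = 236² = 55696)
f - a(D(12, -10)) = 55696 - (-1 - 10*(-1 + 12)) = 55696 - (-1 - 10*11) = 55696 - (-1 - 110) = 55696 - 1*(-111) = 55696 + 111 = 55807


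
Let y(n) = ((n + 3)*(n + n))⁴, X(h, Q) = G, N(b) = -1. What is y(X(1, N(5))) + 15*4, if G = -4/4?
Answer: 316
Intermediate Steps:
G = -1 (G = -4*¼ = -1)
X(h, Q) = -1
y(n) = 16*n⁴*(3 + n)⁴ (y(n) = ((3 + n)*(2*n))⁴ = (2*n*(3 + n))⁴ = 16*n⁴*(3 + n)⁴)
y(X(1, N(5))) + 15*4 = 16*(-1)⁴*(3 - 1)⁴ + 15*4 = 16*1*2⁴ + 60 = 16*1*16 + 60 = 256 + 60 = 316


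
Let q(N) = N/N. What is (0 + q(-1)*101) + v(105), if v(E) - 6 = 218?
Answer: 325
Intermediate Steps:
q(N) = 1
v(E) = 224 (v(E) = 6 + 218 = 224)
(0 + q(-1)*101) + v(105) = (0 + 1*101) + 224 = (0 + 101) + 224 = 101 + 224 = 325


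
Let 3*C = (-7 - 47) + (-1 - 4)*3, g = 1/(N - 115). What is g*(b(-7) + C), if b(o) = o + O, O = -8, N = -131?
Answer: 19/123 ≈ 0.15447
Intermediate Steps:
g = -1/246 (g = 1/(-131 - 115) = 1/(-246) = -1/246 ≈ -0.0040650)
b(o) = -8 + o (b(o) = o - 8 = -8 + o)
C = -23 (C = ((-7 - 47) + (-1 - 4)*3)/3 = (-54 - 5*3)/3 = (-54 - 15)/3 = (1/3)*(-69) = -23)
g*(b(-7) + C) = -((-8 - 7) - 23)/246 = -(-15 - 23)/246 = -1/246*(-38) = 19/123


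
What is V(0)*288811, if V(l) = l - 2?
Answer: -577622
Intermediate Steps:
V(l) = -2 + l
V(0)*288811 = (-2 + 0)*288811 = -2*288811 = -577622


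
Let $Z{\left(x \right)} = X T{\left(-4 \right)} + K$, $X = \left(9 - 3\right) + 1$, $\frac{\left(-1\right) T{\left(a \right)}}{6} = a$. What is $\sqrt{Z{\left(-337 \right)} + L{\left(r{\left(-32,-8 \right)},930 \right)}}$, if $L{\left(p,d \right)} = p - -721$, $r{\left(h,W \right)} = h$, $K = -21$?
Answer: $2 \sqrt{209} \approx 28.914$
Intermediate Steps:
$T{\left(a \right)} = - 6 a$
$X = 7$ ($X = 6 + 1 = 7$)
$L{\left(p,d \right)} = 721 + p$ ($L{\left(p,d \right)} = p + 721 = 721 + p$)
$Z{\left(x \right)} = 147$ ($Z{\left(x \right)} = 7 \left(\left(-6\right) \left(-4\right)\right) - 21 = 7 \cdot 24 - 21 = 168 - 21 = 147$)
$\sqrt{Z{\left(-337 \right)} + L{\left(r{\left(-32,-8 \right)},930 \right)}} = \sqrt{147 + \left(721 - 32\right)} = \sqrt{147 + 689} = \sqrt{836} = 2 \sqrt{209}$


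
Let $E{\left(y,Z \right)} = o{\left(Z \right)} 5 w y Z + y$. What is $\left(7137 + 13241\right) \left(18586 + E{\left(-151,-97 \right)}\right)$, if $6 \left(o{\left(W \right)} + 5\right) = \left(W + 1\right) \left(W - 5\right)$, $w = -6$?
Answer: $-14568265518030$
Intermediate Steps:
$o{\left(W \right)} = -5 + \frac{\left(1 + W\right) \left(-5 + W\right)}{6}$ ($o{\left(W \right)} = -5 + \frac{\left(W + 1\right) \left(W - 5\right)}{6} = -5 + \frac{\left(1 + W\right) \left(-5 + W\right)}{6}$)
$E{\left(y,Z \right)} = y + Z y \left(175 - 5 Z^{2} + 20 Z\right)$ ($E{\left(y,Z \right)} = \left(- \frac{35}{6} - \frac{2 Z}{3} + \frac{Z^{2}}{6}\right) 5 \left(-6\right) y Z + y = \left(- \frac{175}{6} - \frac{10 Z}{3} + \frac{5 Z^{2}}{6}\right) \left(-6\right) y Z + y = \left(175 - 5 Z^{2} + 20 Z\right) y Z + y = y \left(175 - 5 Z^{2} + 20 Z\right) Z + y = Z y \left(175 - 5 Z^{2} + 20 Z\right) + y = y + Z y \left(175 - 5 Z^{2} + 20 Z\right)$)
$\left(7137 + 13241\right) \left(18586 + E{\left(-151,-97 \right)}\right) = \left(7137 + 13241\right) \left(18586 - 151 \left(1 + 5 \left(-97\right) \left(35 - \left(-97\right)^{2} + 4 \left(-97\right)\right)\right)\right) = 20378 \left(18586 - 151 \left(1 + 5 \left(-97\right) \left(35 - 9409 - 388\right)\right)\right) = 20378 \left(18586 - 151 \left(1 + 5 \left(-97\right) \left(-9762\right)\right)\right) = 20378 \left(18586 - 151 \left(1 + 4734570\right)\right) = 20378 \left(18586 - 714920221\right) = 20378 \left(-714901635\right) = -14568265518030$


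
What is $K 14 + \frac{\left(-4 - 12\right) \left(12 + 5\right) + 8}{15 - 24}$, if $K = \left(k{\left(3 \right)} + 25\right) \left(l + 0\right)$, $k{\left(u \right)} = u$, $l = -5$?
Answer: $- \frac{5792}{3} \approx -1930.7$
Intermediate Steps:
$K = -140$ ($K = \left(3 + 25\right) \left(-5 + 0\right) = 28 \left(-5\right) = -140$)
$K 14 + \frac{\left(-4 - 12\right) \left(12 + 5\right) + 8}{15 - 24} = \left(-140\right) 14 + \frac{\left(-4 - 12\right) \left(12 + 5\right) + 8}{15 - 24} = -1960 + \frac{\left(-16\right) 17 + 8}{-9} = -1960 + \left(-272 + 8\right) \left(- \frac{1}{9}\right) = -1960 - - \frac{88}{3} = -1960 + \frac{88}{3} = - \frac{5792}{3}$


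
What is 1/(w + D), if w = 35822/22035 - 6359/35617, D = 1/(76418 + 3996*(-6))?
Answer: 3165966280230/4581682361521 ≈ 0.69100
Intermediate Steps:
D = 1/52442 (D = 1/(76418 - 23976) = 1/52442 ≈ 1.9069e-5)
w = 1135751609/784820595 (w = 35822*(1/22035) - 6359*1/35617 = 35822/22035 - 6359/35617 = 1135751609/784820595 ≈ 1.4471)
1/(w + D) = 1/(1135751609/784820595 + 1/52442) = 1/(4581682361521/3165966280230) = 3165966280230/4581682361521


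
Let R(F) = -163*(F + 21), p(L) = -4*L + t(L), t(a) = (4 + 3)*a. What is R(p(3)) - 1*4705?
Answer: -9595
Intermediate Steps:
t(a) = 7*a
p(L) = 3*L (p(L) = -4*L + 7*L = 3*L)
R(F) = -3423 - 163*F (R(F) = -163*(21 + F) = -3423 - 163*F)
R(p(3)) - 1*4705 = (-3423 - 489*3) - 1*4705 = (-3423 - 163*9) - 4705 = (-3423 - 1467) - 4705 = -4890 - 4705 = -9595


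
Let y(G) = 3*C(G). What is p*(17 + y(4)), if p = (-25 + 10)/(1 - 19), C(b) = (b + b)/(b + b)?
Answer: 50/3 ≈ 16.667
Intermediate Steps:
C(b) = 1 (C(b) = (2*b)/((2*b)) = (2*b)*(1/(2*b)) = 1)
p = 5/6 (p = -15/(-18) = -15*(-1/18) = 5/6 ≈ 0.83333)
y(G) = 3 (y(G) = 3*1 = 3)
p*(17 + y(4)) = 5*(17 + 3)/6 = (5/6)*20 = 50/3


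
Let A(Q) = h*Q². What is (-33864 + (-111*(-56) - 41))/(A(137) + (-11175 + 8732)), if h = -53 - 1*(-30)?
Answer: 27689/434130 ≈ 0.063780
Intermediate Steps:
h = -23 (h = -53 + 30 = -23)
A(Q) = -23*Q²
(-33864 + (-111*(-56) - 41))/(A(137) + (-11175 + 8732)) = (-33864 + (-111*(-56) - 41))/(-23*137² + (-11175 + 8732)) = (-33864 + (6216 - 41))/(-23*18769 - 2443) = (-33864 + 6175)/(-431687 - 2443) = -27689/(-434130) = -27689*(-1/434130) = 27689/434130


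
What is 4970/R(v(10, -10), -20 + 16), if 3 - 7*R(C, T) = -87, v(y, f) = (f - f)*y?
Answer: 3479/9 ≈ 386.56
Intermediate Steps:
v(y, f) = 0 (v(y, f) = 0*y = 0)
R(C, T) = 90/7 (R(C, T) = 3/7 - 1/7*(-87) = 3/7 + 87/7 = 90/7)
4970/R(v(10, -10), -20 + 16) = 4970/(90/7) = 4970*(7/90) = 3479/9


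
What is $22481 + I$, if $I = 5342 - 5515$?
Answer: $22308$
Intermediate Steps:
$I = -173$ ($I = 5342 - 5515 = -173$)
$22481 + I = 22481 - 173 = 22308$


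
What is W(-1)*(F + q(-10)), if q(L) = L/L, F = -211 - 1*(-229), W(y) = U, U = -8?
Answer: -152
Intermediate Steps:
W(y) = -8
F = 18 (F = -211 + 229 = 18)
q(L) = 1
W(-1)*(F + q(-10)) = -8*(18 + 1) = -8*19 = -152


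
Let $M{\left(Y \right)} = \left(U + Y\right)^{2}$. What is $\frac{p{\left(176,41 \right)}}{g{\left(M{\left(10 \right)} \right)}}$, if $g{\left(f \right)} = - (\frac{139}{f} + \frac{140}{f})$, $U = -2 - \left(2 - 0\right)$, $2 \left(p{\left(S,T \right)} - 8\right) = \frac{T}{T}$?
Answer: $- \frac{34}{31} \approx -1.0968$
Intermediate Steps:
$p{\left(S,T \right)} = \frac{17}{2}$ ($p{\left(S,T \right)} = 8 + \frac{T \frac{1}{T}}{2} = 8 + \frac{1}{2} \cdot 1 = 8 + \frac{1}{2} = \frac{17}{2}$)
$U = -4$ ($U = -2 - \left(2 + 0\right) = -2 - 2 = -4$)
$M{\left(Y \right)} = \left(-4 + Y\right)^{2}$
$g{\left(f \right)} = - \frac{279}{f}$
$\frac{p{\left(176,41 \right)}}{g{\left(M{\left(10 \right)} \right)}} = \frac{17}{2 \left(- \frac{279}{\left(-4 + 10\right)^{2}}\right)} = \frac{17}{2 \left(- \frac{279}{6^{2}}\right)} = \frac{17}{2 \left(- \frac{279}{36}\right)} = \frac{17}{2 \left(\left(-279\right) \frac{1}{36}\right)} = \frac{17}{2 \left(- \frac{31}{4}\right)} = \frac{17}{2} \left(- \frac{4}{31}\right) = - \frac{34}{31}$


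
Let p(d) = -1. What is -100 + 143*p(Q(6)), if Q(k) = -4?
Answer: -243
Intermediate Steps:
-100 + 143*p(Q(6)) = -100 + 143*(-1) = -100 - 143 = -243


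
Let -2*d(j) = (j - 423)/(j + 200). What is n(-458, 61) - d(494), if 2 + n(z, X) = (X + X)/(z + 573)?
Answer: -141739/159620 ≈ -0.88798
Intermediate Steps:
n(z, X) = -2 + 2*X/(573 + z) (n(z, X) = -2 + (X + X)/(z + 573) = -2 + (2*X)/(573 + z) = -2 + 2*X/(573 + z))
d(j) = -(-423 + j)/(2*(200 + j)) (d(j) = -(j - 423)/(2*(j + 200)) = -(-423 + j)/(2*(200 + j)))
n(-458, 61) - d(494) = 2*(-573 + 61 - 1*(-458))/(573 - 458) - (423 - 1*494)/(2*(200 + 494)) = 2*(-573 + 61 + 458)/115 - (423 - 494)/(2*694) = 2*(1/115)*(-54) - (-71)/(2*694) = -108/115 - 1*(-71/1388) = -108/115 + 71/1388 = -141739/159620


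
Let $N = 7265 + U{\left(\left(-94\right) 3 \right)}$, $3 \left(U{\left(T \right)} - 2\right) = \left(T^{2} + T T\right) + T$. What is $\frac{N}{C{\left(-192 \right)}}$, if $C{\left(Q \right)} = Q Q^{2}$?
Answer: $- \frac{20063}{2359296} \approx -0.0085038$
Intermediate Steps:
$U{\left(T \right)} = 2 + \frac{T}{3} + \frac{2 T^{2}}{3}$ ($U{\left(T \right)} = 2 + \frac{\left(T^{2} + T T\right) + T}{3} = 2 + \frac{\left(T^{2} + T^{2}\right) + T}{3} = 2 + \frac{2 T^{2} + T}{3} = 2 + \frac{T + 2 T^{2}}{3} = 2 + \left(\frac{T}{3} + \frac{2 T^{2}}{3}\right) = 2 + \frac{T}{3} + \frac{2 T^{2}}{3}$)
$C{\left(Q \right)} = Q^{3}$
$N = 60189$ ($N = 7265 + \left(2 + \frac{\left(-94\right) 3}{3} + \frac{2 \left(\left(-94\right) 3\right)^{2}}{3}\right) = 7265 + \left(2 + \frac{1}{3} \left(-282\right) + \frac{2 \left(-282\right)^{2}}{3}\right) = 7265 + \left(2 - 94 + \frac{2}{3} \cdot 79524\right) = 7265 + \left(2 - 94 + 53016\right) = 7265 + 52924 = 60189$)
$\frac{N}{C{\left(-192 \right)}} = \frac{60189}{\left(-192\right)^{3}} = \frac{60189}{-7077888} = 60189 \left(- \frac{1}{7077888}\right) = - \frac{20063}{2359296}$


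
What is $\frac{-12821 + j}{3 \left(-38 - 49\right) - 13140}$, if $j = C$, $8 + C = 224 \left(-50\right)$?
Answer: $\frac{24029}{13401} \approx 1.7931$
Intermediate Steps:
$C = -11208$ ($C = -8 + 224 \left(-50\right) = -8 - 11200 = -11208$)
$j = -11208$
$\frac{-12821 + j}{3 \left(-38 - 49\right) - 13140} = \frac{-12821 - 11208}{3 \left(-38 - 49\right) - 13140} = - \frac{24029}{3 \left(-38 - 49\right) - 13140} = - \frac{24029}{3 \left(-87\right) - 13140} = - \frac{24029}{-261 - 13140} = - \frac{24029}{-13401} = \left(-24029\right) \left(- \frac{1}{13401}\right) = \frac{24029}{13401}$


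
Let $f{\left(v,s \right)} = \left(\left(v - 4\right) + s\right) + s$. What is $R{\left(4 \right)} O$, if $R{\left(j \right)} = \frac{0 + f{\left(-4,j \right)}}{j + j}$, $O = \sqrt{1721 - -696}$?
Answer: $0$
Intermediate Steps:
$O = \sqrt{2417}$ ($O = \sqrt{1721 + 696} = \sqrt{2417} \approx 49.163$)
$f{\left(v,s \right)} = -4 + v + 2 s$ ($f{\left(v,s \right)} = \left(\left(-4 + v\right) + s\right) + s = \left(-4 + s + v\right) + s = -4 + v + 2 s$)
$R{\left(j \right)} = \frac{-8 + 2 j}{2 j}$ ($R{\left(j \right)} = \frac{0 - \left(8 - 2 j\right)}{j + j} = \frac{0 + \left(-8 + 2 j\right)}{2 j} = \left(-8 + 2 j\right) \frac{1}{2 j} = \frac{-8 + 2 j}{2 j}$)
$R{\left(4 \right)} O = \frac{-4 + 4}{4} \sqrt{2417} = \frac{1}{4} \cdot 0 \sqrt{2417} = 0 \sqrt{2417} = 0$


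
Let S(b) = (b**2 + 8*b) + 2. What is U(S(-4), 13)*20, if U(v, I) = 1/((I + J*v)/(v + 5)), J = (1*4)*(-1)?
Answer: -60/23 ≈ -2.6087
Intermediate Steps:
J = -4 (J = 4*(-1) = -4)
S(b) = 2 + b**2 + 8*b
U(v, I) = (5 + v)/(I - 4*v) (U(v, I) = 1/((I - 4*v)/(v + 5)) = 1/((I - 4*v)/(5 + v)) = (5 + v)/(I - 4*v))
U(S(-4), 13)*20 = ((5 + (2 + (-4)**2 + 8*(-4)))/(13 - 4*(2 + (-4)**2 + 8*(-4))))*20 = ((5 + (2 + 16 - 32))/(13 - 4*(2 + 16 - 32)))*20 = ((5 - 14)/(13 - 4*(-14)))*20 = (-9/(13 + 56))*20 = (-9/69)*20 = ((1/69)*(-9))*20 = -3/23*20 = -60/23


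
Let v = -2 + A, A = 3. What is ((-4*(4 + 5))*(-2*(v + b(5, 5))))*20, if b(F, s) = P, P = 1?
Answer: 2880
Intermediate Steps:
b(F, s) = 1
v = 1 (v = -2 + 3 = 1)
((-4*(4 + 5))*(-2*(v + b(5, 5))))*20 = ((-4*(4 + 5))*(-2*(1 + 1)))*20 = ((-4*9)*(-2*2))*20 = -36*(-4)*20 = 144*20 = 2880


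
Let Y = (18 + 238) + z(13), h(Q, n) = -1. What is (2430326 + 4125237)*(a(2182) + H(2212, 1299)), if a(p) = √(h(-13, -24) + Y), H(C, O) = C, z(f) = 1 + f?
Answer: 14500905356 + 6555563*√269 ≈ 1.4608e+10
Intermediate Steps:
Y = 270 (Y = (18 + 238) + (1 + 13) = 256 + 14 = 270)
a(p) = √269 (a(p) = √(-1 + 270) = √269)
(2430326 + 4125237)*(a(2182) + H(2212, 1299)) = (2430326 + 4125237)*(√269 + 2212) = 6555563*(2212 + √269) = 14500905356 + 6555563*√269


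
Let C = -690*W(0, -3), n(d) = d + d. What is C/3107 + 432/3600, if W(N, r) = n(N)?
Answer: 3/25 ≈ 0.12000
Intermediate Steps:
n(d) = 2*d
W(N, r) = 2*N
C = 0 (C = -1380*0 = -690*0 = 0)
C/3107 + 432/3600 = 0/3107 + 432/3600 = 0*(1/3107) + 432*(1/3600) = 0 + 3/25 = 3/25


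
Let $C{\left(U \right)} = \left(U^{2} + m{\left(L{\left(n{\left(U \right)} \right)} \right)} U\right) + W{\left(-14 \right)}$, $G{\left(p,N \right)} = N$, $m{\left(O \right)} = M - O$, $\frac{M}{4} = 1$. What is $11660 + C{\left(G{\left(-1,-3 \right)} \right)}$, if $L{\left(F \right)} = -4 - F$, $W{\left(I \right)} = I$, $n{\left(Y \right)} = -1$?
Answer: $11634$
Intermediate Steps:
$M = 4$ ($M = 4 \cdot 1 = 4$)
$m{\left(O \right)} = 4 - O$
$C{\left(U \right)} = -14 + U^{2} + 7 U$ ($C{\left(U \right)} = \left(U^{2} + \left(4 - \left(-4 - -1\right)\right) U\right) - 14 = \left(U^{2} + \left(4 - \left(-4 + 1\right)\right) U\right) - 14 = \left(U^{2} + \left(4 - -3\right) U\right) - 14 = \left(U^{2} + \left(4 + 3\right) U\right) - 14 = \left(U^{2} + 7 U\right) - 14 = -14 + U^{2} + 7 U$)
$11660 + C{\left(G{\left(-1,-3 \right)} \right)} = 11660 + \left(-14 + \left(-3\right)^{2} + 7 \left(-3\right)\right) = 11660 - 26 = 11634$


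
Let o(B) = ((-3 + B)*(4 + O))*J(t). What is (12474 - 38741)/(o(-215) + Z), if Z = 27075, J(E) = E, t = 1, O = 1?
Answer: -26267/25985 ≈ -1.0109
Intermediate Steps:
o(B) = -15 + 5*B (o(B) = ((-3 + B)*(4 + 1))*1 = ((-3 + B)*5)*1 = (-15 + 5*B)*1 = -15 + 5*B)
(12474 - 38741)/(o(-215) + Z) = (12474 - 38741)/((-15 + 5*(-215)) + 27075) = -26267/((-15 - 1075) + 27075) = -26267/(-1090 + 27075) = -26267/25985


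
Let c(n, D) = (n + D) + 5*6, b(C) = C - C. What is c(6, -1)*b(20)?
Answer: 0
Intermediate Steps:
b(C) = 0
c(n, D) = 30 + D + n (c(n, D) = (D + n) + 30 = 30 + D + n)
c(6, -1)*b(20) = (30 - 1 + 6)*0 = 35*0 = 0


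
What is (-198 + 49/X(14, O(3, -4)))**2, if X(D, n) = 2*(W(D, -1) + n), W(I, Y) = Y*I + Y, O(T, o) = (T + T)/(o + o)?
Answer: 3225616/81 ≈ 39822.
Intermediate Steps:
O(T, o) = T/o (O(T, o) = (2*T)/((2*o)) = (2*T)*(1/(2*o)) = T/o)
W(I, Y) = Y + I*Y (W(I, Y) = I*Y + Y = Y + I*Y)
X(D, n) = -2 - 2*D + 2*n (X(D, n) = 2*(-(1 + D) + n) = 2*((-1 - D) + n) = 2*(-1 + n - D) = -2 - 2*D + 2*n)
(-198 + 49/X(14, O(3, -4)))**2 = (-198 + 49/(-2 - 2*14 + 2*(3/(-4))))**2 = (-198 + 49/(-2 - 28 + 2*(3*(-1/4))))**2 = (-198 + 49/(-2 - 28 + 2*(-3/4)))**2 = (-198 + 49/(-2 - 28 - 3/2))**2 = (-198 + 49/(-63/2))**2 = (-198 + 49*(-2/63))**2 = (-198 - 14/9)**2 = (-1796/9)**2 = 3225616/81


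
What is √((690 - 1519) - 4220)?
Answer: 3*I*√561 ≈ 71.056*I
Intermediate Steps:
√((690 - 1519) - 4220) = √(-829 - 4220) = √(-5049) = 3*I*√561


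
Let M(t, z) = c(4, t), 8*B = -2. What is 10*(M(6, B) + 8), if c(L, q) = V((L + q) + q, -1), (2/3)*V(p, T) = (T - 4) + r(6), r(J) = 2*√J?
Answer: 5 + 30*√6 ≈ 78.485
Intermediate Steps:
B = -¼ (B = (⅛)*(-2) = -¼ ≈ -0.25000)
V(p, T) = -6 + 3*√6 + 3*T/2 (V(p, T) = 3*((T - 4) + 2*√6)/2 = 3*((-4 + T) + 2*√6)/2 = 3*(-4 + T + 2*√6)/2 = -6 + 3*√6 + 3*T/2)
c(L, q) = -15/2 + 3*√6 (c(L, q) = -6 + 3*√6 + (3/2)*(-1) = -6 + 3*√6 - 3/2 = -15/2 + 3*√6)
M(t, z) = -15/2 + 3*√6
10*(M(6, B) + 8) = 10*((-15/2 + 3*√6) + 8) = 10*(½ + 3*√6) = 5 + 30*√6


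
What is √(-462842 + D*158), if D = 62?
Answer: I*√453046 ≈ 673.09*I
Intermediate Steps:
√(-462842 + D*158) = √(-462842 + 62*158) = √(-462842 + 9796) = √(-453046) = I*√453046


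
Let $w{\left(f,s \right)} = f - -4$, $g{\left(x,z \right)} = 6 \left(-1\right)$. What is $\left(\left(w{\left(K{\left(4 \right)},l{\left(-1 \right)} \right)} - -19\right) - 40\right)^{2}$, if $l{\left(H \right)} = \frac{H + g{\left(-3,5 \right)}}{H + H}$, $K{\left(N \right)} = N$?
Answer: $169$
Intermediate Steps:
$g{\left(x,z \right)} = -6$
$l{\left(H \right)} = \frac{-6 + H}{2 H}$ ($l{\left(H \right)} = \frac{H - 6}{H + H} = \frac{-6 + H}{2 H}$)
$w{\left(f,s \right)} = 4 + f$ ($w{\left(f,s \right)} = f + 4 = 4 + f$)
$\left(\left(w{\left(K{\left(4 \right)},l{\left(-1 \right)} \right)} - -19\right) - 40\right)^{2} = \left(\left(\left(4 + 4\right) - -19\right) - 40\right)^{2} = \left(\left(8 + 19\right) - 40\right)^{2} = \left(27 - 40\right)^{2} = \left(-13\right)^{2} = 169$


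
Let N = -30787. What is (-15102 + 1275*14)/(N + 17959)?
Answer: -229/1069 ≈ -0.21422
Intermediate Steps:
(-15102 + 1275*14)/(N + 17959) = (-15102 + 1275*14)/(-30787 + 17959) = (-15102 + 17850)/(-12828) = 2748*(-1/12828) = -229/1069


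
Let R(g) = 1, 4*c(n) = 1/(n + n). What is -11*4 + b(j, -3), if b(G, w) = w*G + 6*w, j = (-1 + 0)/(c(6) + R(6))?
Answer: -2894/49 ≈ -59.061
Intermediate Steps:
c(n) = 1/(8*n) (c(n) = 1/(4*(n + n)) = 1/(4*((2*n))) = (1/(2*n))/4 = 1/(8*n))
j = -48/49 (j = (-1 + 0)/((⅛)/6 + 1) = -1/((⅛)*(⅙) + 1) = -1/(1/48 + 1) = -1/49/48 = -1*48/49 = -48/49 ≈ -0.97959)
b(G, w) = 6*w + G*w (b(G, w) = G*w + 6*w = 6*w + G*w)
-11*4 + b(j, -3) = -11*4 - 3*(6 - 48/49) = -44 - 3*246/49 = -44 - 738/49 = -2894/49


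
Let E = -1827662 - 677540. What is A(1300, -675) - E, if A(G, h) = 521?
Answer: 2505723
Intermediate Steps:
E = -2505202
A(1300, -675) - E = 521 - 1*(-2505202) = 521 + 2505202 = 2505723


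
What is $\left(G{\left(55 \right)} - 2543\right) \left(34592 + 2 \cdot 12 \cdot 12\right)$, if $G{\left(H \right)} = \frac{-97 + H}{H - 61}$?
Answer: $-88455680$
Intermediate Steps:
$G{\left(H \right)} = \frac{-97 + H}{-61 + H}$
$\left(G{\left(55 \right)} - 2543\right) \left(34592 + 2 \cdot 12 \cdot 12\right) = \left(\frac{-97 + 55}{-61 + 55} - 2543\right) \left(34592 + 2 \cdot 12 \cdot 12\right) = \left(\frac{1}{-6} \left(-42\right) - 2543\right) \left(34592 + 24 \cdot 12\right) = \left(\left(- \frac{1}{6}\right) \left(-42\right) - 2543\right) \left(34592 + 288\right) = \left(7 - 2543\right) 34880 = \left(-2536\right) 34880 = -88455680$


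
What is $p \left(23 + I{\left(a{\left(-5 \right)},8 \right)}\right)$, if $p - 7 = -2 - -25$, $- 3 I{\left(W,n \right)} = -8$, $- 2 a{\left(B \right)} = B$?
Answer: $770$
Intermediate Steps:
$a{\left(B \right)} = - \frac{B}{2}$
$I{\left(W,n \right)} = \frac{8}{3}$ ($I{\left(W,n \right)} = \left(- \frac{1}{3}\right) \left(-8\right) = \frac{8}{3}$)
$p = 30$ ($p = 7 - -23 = 7 + \left(-2 + 25\right) = 7 + 23 = 30$)
$p \left(23 + I{\left(a{\left(-5 \right)},8 \right)}\right) = 30 \left(23 + \frac{8}{3}\right) = 30 \cdot \frac{77}{3} = 770$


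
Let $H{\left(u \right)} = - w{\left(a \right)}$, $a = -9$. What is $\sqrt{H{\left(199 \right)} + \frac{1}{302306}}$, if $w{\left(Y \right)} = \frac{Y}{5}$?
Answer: $\frac{\sqrt{4112508851270}}{1511530} \approx 1.3416$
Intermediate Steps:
$w{\left(Y \right)} = \frac{Y}{5}$ ($w{\left(Y \right)} = Y \frac{1}{5} = \frac{Y}{5}$)
$H{\left(u \right)} = \frac{9}{5}$ ($H{\left(u \right)} = - \frac{-9}{5} = \left(-1\right) \left(- \frac{9}{5}\right) = \frac{9}{5}$)
$\sqrt{H{\left(199 \right)} + \frac{1}{302306}} = \sqrt{\frac{9}{5} + \frac{1}{302306}} = \sqrt{\frac{2720759}{1511530}} = \frac{\sqrt{4112508851270}}{1511530}$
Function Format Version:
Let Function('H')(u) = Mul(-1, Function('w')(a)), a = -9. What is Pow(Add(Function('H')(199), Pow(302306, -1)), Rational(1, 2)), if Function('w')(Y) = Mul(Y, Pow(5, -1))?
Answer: Mul(Rational(1, 1511530), Pow(4112508851270, Rational(1, 2))) ≈ 1.3416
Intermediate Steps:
Function('w')(Y) = Mul(Rational(1, 5), Y) (Function('w')(Y) = Mul(Y, Rational(1, 5)) = Mul(Rational(1, 5), Y))
Function('H')(u) = Rational(9, 5) (Function('H')(u) = Mul(-1, Mul(Rational(1, 5), -9)) = Mul(-1, Rational(-9, 5)) = Rational(9, 5))
Pow(Add(Function('H')(199), Pow(302306, -1)), Rational(1, 2)) = Pow(Add(Rational(9, 5), Pow(302306, -1)), Rational(1, 2)) = Pow(Add(Rational(9, 5), Rational(1, 302306)), Rational(1, 2)) = Pow(Rational(2720759, 1511530), Rational(1, 2)) = Mul(Rational(1, 1511530), Pow(4112508851270, Rational(1, 2)))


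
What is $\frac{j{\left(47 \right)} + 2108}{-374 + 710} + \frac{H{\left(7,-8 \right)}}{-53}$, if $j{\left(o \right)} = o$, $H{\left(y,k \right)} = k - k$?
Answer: $\frac{2155}{336} \approx 6.4137$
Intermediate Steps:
$H{\left(y,k \right)} = 0$
$\frac{j{\left(47 \right)} + 2108}{-374 + 710} + \frac{H{\left(7,-8 \right)}}{-53} = \frac{47 + 2108}{-374 + 710} + \frac{0}{-53} = \frac{2155}{336} + 0 \left(- \frac{1}{53}\right) = 2155 \cdot \frac{1}{336} + 0 = \frac{2155}{336} + 0 = \frac{2155}{336}$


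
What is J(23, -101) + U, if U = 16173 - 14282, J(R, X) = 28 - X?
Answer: 2020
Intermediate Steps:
U = 1891
J(23, -101) + U = (28 - 1*(-101)) + 1891 = (28 + 101) + 1891 = 129 + 1891 = 2020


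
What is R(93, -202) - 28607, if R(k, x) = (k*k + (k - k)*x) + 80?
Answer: -19878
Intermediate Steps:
R(k, x) = 80 + k² (R(k, x) = (k² + 0*x) + 80 = (k² + 0) + 80 = k² + 80 = 80 + k²)
R(93, -202) - 28607 = (80 + 93²) - 28607 = (80 + 8649) - 28607 = 8729 - 28607 = -19878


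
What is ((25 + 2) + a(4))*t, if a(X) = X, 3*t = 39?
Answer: 403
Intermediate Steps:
t = 13 (t = (1/3)*39 = 13)
((25 + 2) + a(4))*t = ((25 + 2) + 4)*13 = (27 + 4)*13 = 31*13 = 403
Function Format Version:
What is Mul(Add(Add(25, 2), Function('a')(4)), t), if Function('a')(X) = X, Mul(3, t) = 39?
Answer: 403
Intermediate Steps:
t = 13 (t = Mul(Rational(1, 3), 39) = 13)
Mul(Add(Add(25, 2), Function('a')(4)), t) = Mul(Add(Add(25, 2), 4), 13) = Mul(Add(27, 4), 13) = Mul(31, 13) = 403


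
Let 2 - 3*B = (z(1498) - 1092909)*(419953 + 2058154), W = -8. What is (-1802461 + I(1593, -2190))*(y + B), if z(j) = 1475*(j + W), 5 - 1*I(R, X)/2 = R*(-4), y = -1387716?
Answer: 1633357229520994677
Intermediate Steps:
I(R, X) = 10 + 8*R (I(R, X) = 10 - 2*R*(-4) = 10 - (-8)*R = 10 + 8*R)
z(j) = -11800 + 1475*j (z(j) = 1475*(j - 8) = 1475*(-8 + j) = -11800 + 1475*j)
B = -912638071995 (B = 2/3 - ((-11800 + 1475*1498) - 1092909)*(419953 + 2058154)/3 = 2/3 - ((-11800 + 2209550) - 1092909)*2478107/3 = 2/3 - (2197750 - 1092909)*2478107/3 = 2/3 - 1104841*2478107/3 = 2/3 - 1/3*2737914215987 = 2/3 - 2737914215987/3 = -912638071995)
(-1802461 + I(1593, -2190))*(y + B) = (-1802461 + (10 + 8*1593))*(-1387716 - 912638071995) = (-1802461 + (10 + 12744))*(-912639459711) = (-1802461 + 12754)*(-912639459711) = -1789707*(-912639459711) = 1633357229520994677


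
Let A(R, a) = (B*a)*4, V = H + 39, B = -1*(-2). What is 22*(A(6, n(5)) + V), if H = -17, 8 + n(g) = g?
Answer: -44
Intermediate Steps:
n(g) = -8 + g
B = 2
V = 22 (V = -17 + 39 = 22)
A(R, a) = 8*a (A(R, a) = (2*a)*4 = 8*a)
22*(A(6, n(5)) + V) = 22*(8*(-8 + 5) + 22) = 22*(8*(-3) + 22) = 22*(-24 + 22) = 22*(-2) = -44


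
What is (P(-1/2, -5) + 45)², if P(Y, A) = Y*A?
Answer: 9025/4 ≈ 2256.3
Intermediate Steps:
P(Y, A) = A*Y
(P(-1/2, -5) + 45)² = (-(-5)/2 + 45)² = (-5*(-½) + 45)² = (5/2 + 45)² = (95/2)² = 9025/4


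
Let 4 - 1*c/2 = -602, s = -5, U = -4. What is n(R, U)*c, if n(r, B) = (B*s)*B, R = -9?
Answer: -96960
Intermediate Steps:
c = 1212 (c = 8 - 2*(-602) = 8 + 1204 = 1212)
n(r, B) = -5*B² (n(r, B) = (B*(-5))*B = (-5*B)*B = -5*B²)
n(R, U)*c = -5*(-4)²*1212 = -5*16*1212 = -80*1212 = -96960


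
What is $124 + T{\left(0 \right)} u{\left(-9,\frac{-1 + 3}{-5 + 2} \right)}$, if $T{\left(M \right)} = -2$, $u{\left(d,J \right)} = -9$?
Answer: $142$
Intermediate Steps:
$124 + T{\left(0 \right)} u{\left(-9,\frac{-1 + 3}{-5 + 2} \right)} = 124 - -18 = 124 + 18 = 142$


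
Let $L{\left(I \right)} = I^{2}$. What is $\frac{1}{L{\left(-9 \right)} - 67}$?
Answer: $\frac{1}{14} \approx 0.071429$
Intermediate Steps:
$\frac{1}{L{\left(-9 \right)} - 67} = \frac{1}{\left(-9\right)^{2} - 67} = \frac{1}{81 - 67} = \frac{1}{14}$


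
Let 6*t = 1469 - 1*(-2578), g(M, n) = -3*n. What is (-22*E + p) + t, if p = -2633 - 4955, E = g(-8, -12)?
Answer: -15411/2 ≈ -7705.5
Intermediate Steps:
E = 36 (E = -3*(-12) = 36)
t = 1349/2 (t = (1469 - 1*(-2578))/6 = (1469 + 2578)/6 = (⅙)*4047 = 1349/2 ≈ 674.50)
p = -7588
(-22*E + p) + t = (-22*36 - 7588) + 1349/2 = (-792 - 7588) + 1349/2 = -8380 + 1349/2 = -15411/2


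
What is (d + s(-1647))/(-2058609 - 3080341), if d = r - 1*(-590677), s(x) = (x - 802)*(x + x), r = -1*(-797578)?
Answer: -9455261/5138950 ≈ -1.8399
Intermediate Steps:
r = 797578
s(x) = 2*x*(-802 + x) (s(x) = (-802 + x)*(2*x) = 2*x*(-802 + x))
d = 1388255 (d = 797578 - 1*(-590677) = 797578 + 590677 = 1388255)
(d + s(-1647))/(-2058609 - 3080341) = (1388255 + 2*(-1647)*(-802 - 1647))/(-2058609 - 3080341) = (1388255 + 2*(-1647)*(-2449))/(-5138950) = (1388255 + 8067006)*(-1/5138950) = 9455261*(-1/5138950) = -9455261/5138950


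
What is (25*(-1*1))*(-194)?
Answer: 4850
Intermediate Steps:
(25*(-1*1))*(-194) = (25*(-1))*(-194) = -25*(-194) = 4850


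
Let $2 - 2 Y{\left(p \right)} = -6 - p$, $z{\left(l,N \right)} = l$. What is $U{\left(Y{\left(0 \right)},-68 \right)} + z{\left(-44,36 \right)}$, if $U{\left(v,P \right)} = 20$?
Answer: $-24$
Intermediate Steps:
$Y{\left(p \right)} = 4 + \frac{p}{2}$ ($Y{\left(p \right)} = 1 - \frac{-6 - p}{2} = 1 + \left(3 + \frac{p}{2}\right) = 4 + \frac{p}{2}$)
$U{\left(Y{\left(0 \right)},-68 \right)} + z{\left(-44,36 \right)} = 20 - 44 = -24$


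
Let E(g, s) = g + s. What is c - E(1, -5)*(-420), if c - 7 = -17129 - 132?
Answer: -18934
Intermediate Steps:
c = -17254 (c = 7 + (-17129 - 132) = 7 - 17261 = -17254)
c - E(1, -5)*(-420) = -17254 - (1 - 5)*(-420) = -17254 - (-4)*(-420) = -17254 - 1*1680 = -17254 - 1680 = -18934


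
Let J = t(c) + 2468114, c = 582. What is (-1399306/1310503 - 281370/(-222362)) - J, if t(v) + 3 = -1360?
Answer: -359413076136730124/145703034043 ≈ -2.4668e+6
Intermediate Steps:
t(v) = -1363 (t(v) = -3 - 1360 = -1363)
J = 2466751 (J = -1363 + 2468114 = 2466751)
(-1399306/1310503 - 281370/(-222362)) - J = (-1399306/1310503 - 281370/(-222362)) - 1*2466751 = (-1399306*1/1310503 - 281370*(-1/222362)) - 2466751 = (-1399306/1310503 + 140685/111181) - 2466751 = 28791874169/145703034043 - 2466751 = -359413076136730124/145703034043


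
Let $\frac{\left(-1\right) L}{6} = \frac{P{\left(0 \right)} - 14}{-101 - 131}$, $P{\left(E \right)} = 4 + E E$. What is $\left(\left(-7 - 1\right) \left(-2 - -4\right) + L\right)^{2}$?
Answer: $\frac{889249}{3364} \approx 264.34$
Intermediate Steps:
$P{\left(E \right)} = 4 + E^{2}$
$L = - \frac{15}{58}$ ($L = - 6 \frac{\left(4 + 0^{2}\right) - 14}{-101 - 131} = - 6 \frac{\left(4 + 0\right) - 14}{-232} = - 6 \left(4 - 14\right) \left(- \frac{1}{232}\right) = - 6 \left(\left(-10\right) \left(- \frac{1}{232}\right)\right) = \left(-6\right) \frac{5}{116} = - \frac{15}{58} \approx -0.25862$)
$\left(\left(-7 - 1\right) \left(-2 - -4\right) + L\right)^{2} = \left(\left(-7 - 1\right) \left(-2 - -4\right) - \frac{15}{58}\right)^{2} = \left(- 8 \left(-2 + 4\right) - \frac{15}{58}\right)^{2} = \left(\left(-8\right) 2 - \frac{15}{58}\right)^{2} = \left(-16 - \frac{15}{58}\right)^{2} = \left(- \frac{943}{58}\right)^{2} = \frac{889249}{3364}$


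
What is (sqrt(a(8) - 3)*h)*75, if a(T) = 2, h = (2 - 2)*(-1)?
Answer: 0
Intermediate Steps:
h = 0 (h = 0*(-1) = 0)
(sqrt(a(8) - 3)*h)*75 = (sqrt(2 - 3)*0)*75 = (sqrt(-1)*0)*75 = (I*0)*75 = 0*75 = 0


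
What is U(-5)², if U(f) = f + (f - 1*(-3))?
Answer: 49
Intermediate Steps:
U(f) = 3 + 2*f (U(f) = f + (f + 3) = f + (3 + f) = 3 + 2*f)
U(-5)² = (3 + 2*(-5))² = (3 - 10)² = (-7)² = 49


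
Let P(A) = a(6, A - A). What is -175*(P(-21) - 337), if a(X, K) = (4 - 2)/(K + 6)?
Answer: 176750/3 ≈ 58917.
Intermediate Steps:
a(X, K) = 2/(6 + K)
P(A) = 1/3 (P(A) = 2/(6 + (A - A)) = 2/(6 + 0) = 2/6 = 2*(1/6) = 1/3)
-175*(P(-21) - 337) = -175*(1/3 - 337) = -175*(-1010/3) = 176750/3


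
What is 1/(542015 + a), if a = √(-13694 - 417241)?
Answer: 108403/58756138232 - I*√430935/293780691160 ≈ 1.845e-6 - 2.2345e-9*I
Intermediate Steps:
a = I*√430935 (a = √(-430935) = I*√430935 ≈ 656.46*I)
1/(542015 + a) = 1/(542015 + I*√430935)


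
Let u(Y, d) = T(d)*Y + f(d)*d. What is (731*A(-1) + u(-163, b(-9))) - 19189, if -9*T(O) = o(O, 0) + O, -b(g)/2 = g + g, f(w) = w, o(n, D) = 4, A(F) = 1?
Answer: -147938/9 ≈ -16438.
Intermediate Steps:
b(g) = -4*g (b(g) = -2*(g + g) = -4*g)
T(O) = -4/9 - O/9 (T(O) = -(4 + O)/9 = -4/9 - O/9)
u(Y, d) = d² + Y*(-4/9 - d/9) (u(Y, d) = (-4/9 - d/9)*Y + d*d = Y*(-4/9 - d/9) + d² = d² + Y*(-4/9 - d/9))
(731*A(-1) + u(-163, b(-9))) - 19189 = (731*1 + ((-4*(-9))² - ⅑*(-163)*(4 - 4*(-9)))) - 19189 = (731 + (36² - ⅑*(-163)*(4 + 36))) - 19189 = (731 + (1296 - ⅑*(-163)*40)) - 19189 = (731 + (1296 + 6520/9)) - 19189 = (731 + 18184/9) - 19189 = 24763/9 - 19189 = -147938/9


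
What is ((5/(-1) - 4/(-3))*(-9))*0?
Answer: 0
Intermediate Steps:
((5/(-1) - 4/(-3))*(-9))*0 = ((5*(-1) - 4*(-⅓))*(-9))*0 = ((-5 + 4/3)*(-9))*0 = -11/3*(-9)*0 = 33*0 = 0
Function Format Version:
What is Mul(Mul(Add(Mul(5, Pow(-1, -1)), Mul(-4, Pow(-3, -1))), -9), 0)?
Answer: 0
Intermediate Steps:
Mul(Mul(Add(Mul(5, Pow(-1, -1)), Mul(-4, Pow(-3, -1))), -9), 0) = Mul(Mul(Add(Mul(5, -1), Mul(-4, Rational(-1, 3))), -9), 0) = Mul(Mul(Add(-5, Rational(4, 3)), -9), 0) = Mul(Mul(Rational(-11, 3), -9), 0) = Mul(33, 0) = 0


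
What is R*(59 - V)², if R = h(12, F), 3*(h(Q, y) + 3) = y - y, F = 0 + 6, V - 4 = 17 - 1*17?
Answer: -9075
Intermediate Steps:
V = 4 (V = 4 + (17 - 1*17) = 4 + (17 - 17) = 4 + 0 = 4)
F = 6
h(Q, y) = -3 (h(Q, y) = -3 + (y - y)/3 = -3 + (⅓)*0 = -3 + 0 = -3)
R = -3
R*(59 - V)² = -3*(59 - 1*4)² = -3*(59 - 4)² = -3*55² = -3*3025 = -9075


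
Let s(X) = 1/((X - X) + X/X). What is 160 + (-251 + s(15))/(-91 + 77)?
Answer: 1245/7 ≈ 177.86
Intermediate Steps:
s(X) = 1 (s(X) = 1/(0 + 1) = 1/1 = 1)
160 + (-251 + s(15))/(-91 + 77) = 160 + (-251 + 1)/(-91 + 77) = 160 - 250/(-14) = 160 - 250*(-1/14) = 160 + 125/7 = 1245/7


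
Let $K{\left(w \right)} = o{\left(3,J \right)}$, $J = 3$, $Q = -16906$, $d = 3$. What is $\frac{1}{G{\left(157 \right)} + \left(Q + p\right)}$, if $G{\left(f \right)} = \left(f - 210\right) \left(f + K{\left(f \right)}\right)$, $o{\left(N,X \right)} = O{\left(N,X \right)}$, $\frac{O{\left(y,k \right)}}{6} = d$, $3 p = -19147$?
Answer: $- \frac{3}{97690} \approx -3.0709 \cdot 10^{-5}$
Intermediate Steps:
$p = - \frac{19147}{3}$ ($p = \frac{1}{3} \left(-19147\right) = - \frac{19147}{3} \approx -6382.3$)
$O{\left(y,k \right)} = 18$ ($O{\left(y,k \right)} = 6 \cdot 3 = 18$)
$o{\left(N,X \right)} = 18$
$K{\left(w \right)} = 18$
$G{\left(f \right)} = \left(-210 + f\right) \left(18 + f\right)$ ($G{\left(f \right)} = \left(f - 210\right) \left(f + 18\right) = \left(-210 + f\right) \left(18 + f\right)$)
$\frac{1}{G{\left(157 \right)} + \left(Q + p\right)} = \frac{1}{\left(-3780 + 157^{2} - 30144\right) - \frac{69865}{3}} = \frac{1}{\left(-3780 + 24649 - 30144\right) - \frac{69865}{3}} = \frac{1}{-9275 - \frac{69865}{3}} = \frac{1}{- \frac{97690}{3}} = - \frac{3}{97690}$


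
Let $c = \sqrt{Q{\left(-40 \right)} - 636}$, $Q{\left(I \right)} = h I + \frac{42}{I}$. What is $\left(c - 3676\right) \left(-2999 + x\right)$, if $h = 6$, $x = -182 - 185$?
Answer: $12373416 - \frac{5049 i \sqrt{9745}}{5} \approx 1.2373 \cdot 10^{7} - 99684.0 i$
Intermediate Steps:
$x = -367$ ($x = -182 - 185 = -367$)
$Q{\left(I \right)} = 6 I + \frac{42}{I}$
$c = \frac{3 i \sqrt{9745}}{10}$ ($c = \sqrt{\left(6 \left(-40\right) + \frac{42}{-40}\right) - 636} = \sqrt{\left(-240 + 42 \left(- \frac{1}{40}\right)\right) - 636} = \sqrt{\left(-240 - \frac{21}{20}\right) - 636} = \sqrt{- \frac{4821}{20} - 636} = \sqrt{- \frac{17541}{20}} = \frac{3 i \sqrt{9745}}{10} \approx 29.615 i$)
$\left(c - 3676\right) \left(-2999 + x\right) = \left(\frac{3 i \sqrt{9745}}{10} - 3676\right) \left(-2999 - 367\right) = \left(-3676 + \frac{3 i \sqrt{9745}}{10}\right) \left(-3366\right) = 12373416 - \frac{5049 i \sqrt{9745}}{5}$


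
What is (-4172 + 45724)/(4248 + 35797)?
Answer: 41552/40045 ≈ 1.0376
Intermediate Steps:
(-4172 + 45724)/(4248 + 35797) = 41552/40045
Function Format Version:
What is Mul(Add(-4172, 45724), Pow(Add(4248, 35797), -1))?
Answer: Rational(41552, 40045) ≈ 1.0376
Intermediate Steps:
Mul(Add(-4172, 45724), Pow(Add(4248, 35797), -1)) = Mul(41552, Pow(40045, -1)) = Mul(41552, Rational(1, 40045)) = Rational(41552, 40045)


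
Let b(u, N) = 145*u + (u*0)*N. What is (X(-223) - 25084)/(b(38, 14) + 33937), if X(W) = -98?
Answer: -2798/4383 ≈ -0.63838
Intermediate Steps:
b(u, N) = 145*u (b(u, N) = 145*u + 0*N = 145*u + 0 = 145*u)
(X(-223) - 25084)/(b(38, 14) + 33937) = (-98 - 25084)/(145*38 + 33937) = -25182/(5510 + 33937) = -25182/39447 = -25182*1/39447 = -2798/4383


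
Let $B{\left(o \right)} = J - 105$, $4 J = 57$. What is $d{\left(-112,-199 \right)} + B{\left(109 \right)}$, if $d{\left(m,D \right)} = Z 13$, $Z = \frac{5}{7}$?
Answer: $- \frac{2281}{28} \approx -81.464$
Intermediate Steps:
$J = \frac{57}{4}$ ($J = \frac{1}{4} \cdot 57 = \frac{57}{4} \approx 14.25$)
$Z = \frac{5}{7}$ ($Z = 5 \cdot \frac{1}{7} = \frac{5}{7} \approx 0.71429$)
$B{\left(o \right)} = - \frac{363}{4}$ ($B{\left(o \right)} = \frac{57}{4} - 105 = - \frac{363}{4}$)
$d{\left(m,D \right)} = \frac{65}{7}$ ($d{\left(m,D \right)} = \frac{5}{7} \cdot 13 = \frac{65}{7}$)
$d{\left(-112,-199 \right)} + B{\left(109 \right)} = \frac{65}{7} - \frac{363}{4} = - \frac{2281}{28}$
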